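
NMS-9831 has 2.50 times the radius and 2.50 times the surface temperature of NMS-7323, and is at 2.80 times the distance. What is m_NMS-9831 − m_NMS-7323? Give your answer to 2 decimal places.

L_NMS-9831/L_NMS-7323 = (2.50)²(2.50)⁴ = 244.1.
F_NMS-9831/F_NMS-7323 = (L_NMS-9831/L_NMS-7323)/(d_NMS-9831/d_NMS-7323)² = 244.1/7.840 = 31.14.
m_NMS-9831 − m_NMS-7323 = −2.5 log₁₀(31.14) = -3.73.

-3.73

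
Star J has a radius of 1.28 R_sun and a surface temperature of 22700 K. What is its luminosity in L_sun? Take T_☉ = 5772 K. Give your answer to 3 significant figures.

L/L_☉ = (R/R_☉)² (T/T_☉)⁴ = (1.28)² × (22700/5772)⁴
       = 1.638 × (3.933)⁴ = 1.638 × 239.2 = 391.9.

392 L_sun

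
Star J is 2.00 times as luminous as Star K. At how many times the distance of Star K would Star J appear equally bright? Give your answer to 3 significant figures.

1.41

Equal flux requires L_J/d_J² = L_K/d_K², so d_J/d_K = √(L_J/L_K)
= √(2.00) = 1.414.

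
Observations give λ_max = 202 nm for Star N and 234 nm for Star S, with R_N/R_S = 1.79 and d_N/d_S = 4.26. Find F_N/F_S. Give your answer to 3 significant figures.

0.318

Wien's law: T_N/T_S = λ_S/λ_N = 234/202 = 1.158.
L_N/L_S = (R_N/R_S)²(T_N/T_S)⁴ = (1.79)²(1.158)⁴ = 5.770.
F_N/F_S = (L_N/L_S)/(d_N/d_S)² = 5.770/(4.26)² = 0.3179.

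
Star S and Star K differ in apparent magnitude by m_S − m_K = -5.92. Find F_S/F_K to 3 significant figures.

F_S/F_K = 10^(−(m_S − m_K)/2.5) = 10^(5.92/2.5) = 10^2.368 = 233.3.

233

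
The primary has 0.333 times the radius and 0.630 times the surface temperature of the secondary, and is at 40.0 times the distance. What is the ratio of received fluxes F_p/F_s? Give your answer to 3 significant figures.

1.09×10^-5

L_p/L_s = (R_p/R_s)²(T_p/T_s)⁴ = (0.333)² × (0.630)⁴ = 0.01747.
F_p/F_s = (L_p/L_s)/(d_p/d_s)² = 0.01747 / (40.0)² = 1.092×10^-5.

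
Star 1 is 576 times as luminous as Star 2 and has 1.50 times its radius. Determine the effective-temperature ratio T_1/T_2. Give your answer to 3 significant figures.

4.00

L ∝ R²T⁴ gives T ∝ (L/R²)^(1/4), so
T_1/T_2 = (576 / 1.50²)^(1/4) = (256.0)^(1/4) = 4.000.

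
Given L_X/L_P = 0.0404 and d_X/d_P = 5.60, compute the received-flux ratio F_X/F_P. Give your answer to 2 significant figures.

F = L/(4πd²), so F_X/F_P = (L_X/L_P) / (d_X/d_P)²
= 0.0404 / (5.60)² = 0.0404 / 31.36 = 0.001288.

0.0013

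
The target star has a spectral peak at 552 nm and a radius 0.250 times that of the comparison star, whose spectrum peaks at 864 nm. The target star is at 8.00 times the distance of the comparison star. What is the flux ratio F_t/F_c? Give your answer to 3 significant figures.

Wien's law: T_t/T_c = λ_c/λ_t = 864/552 = 1.565.
L_t/L_c = (R_t/R_c)²(T_t/T_c)⁴ = (0.250)²(1.565)⁴ = 0.3751.
F_t/F_c = (L_t/L_c)/(d_t/d_c)² = 0.3751/(8.00)² = 0.005861.

0.00586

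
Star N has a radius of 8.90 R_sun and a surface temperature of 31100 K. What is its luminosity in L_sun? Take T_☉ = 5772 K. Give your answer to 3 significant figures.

6.68×10^4 L_sun

L/L_☉ = (R/R_☉)² (T/T_☉)⁴ = (8.90)² × (31100/5772)⁴
       = 79.21 × (5.388)⁴ = 79.21 × 842.8 = 6.676×10^4.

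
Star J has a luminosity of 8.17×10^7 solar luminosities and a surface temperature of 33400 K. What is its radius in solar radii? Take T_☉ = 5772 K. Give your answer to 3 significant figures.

R/R_☉ = √(L/L_☉) / (T/T_☉)² = √(8.17×10^7) / (5.787)²
       = 9039 / 33.48 = 269.9.

270 solar radii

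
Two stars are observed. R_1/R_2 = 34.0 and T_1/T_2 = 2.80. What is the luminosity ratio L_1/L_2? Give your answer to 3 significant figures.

7.11×10^4

From the Stefan–Boltzmann law, L ∝ R²T⁴, so
L_1/L_2 = (R_1/R_2)² (T_1/T_2)⁴ = (34.0)² × (2.80)⁴ = 1156 × 61.47 = 7.105×10^4.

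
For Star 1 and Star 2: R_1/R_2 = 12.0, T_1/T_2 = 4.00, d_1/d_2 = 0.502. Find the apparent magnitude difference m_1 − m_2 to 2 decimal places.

-12.91

L_1/L_2 = (12.0)²(4.00)⁴ = 3.686×10^4.
F_1/F_2 = (L_1/L_2)/(d_1/d_2)² = 3.686×10^4/0.2520 = 1.463×10^5.
m_1 − m_2 = −2.5 log₁₀(1.463×10^5) = -12.91.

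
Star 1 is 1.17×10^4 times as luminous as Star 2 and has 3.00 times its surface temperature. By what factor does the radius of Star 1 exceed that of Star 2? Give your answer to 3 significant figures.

L ∝ R²T⁴ gives R ∝ √L / T², so
R_1/R_2 = √(1.17×10^4) / (3.00)² = 108.2 / 9.000 = 12.02.

12.0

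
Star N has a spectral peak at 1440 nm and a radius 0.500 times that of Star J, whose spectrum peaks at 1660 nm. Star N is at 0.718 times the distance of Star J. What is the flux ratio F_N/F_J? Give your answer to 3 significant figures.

Wien's law: T_N/T_J = λ_J/λ_N = 1660/1440 = 1.153.
L_N/L_J = (R_N/R_J)²(T_N/T_J)⁴ = (0.500)²(1.153)⁴ = 0.4415.
F_N/F_J = (L_N/L_J)/(d_N/d_J)² = 0.4415/(0.718)² = 0.8564.

0.856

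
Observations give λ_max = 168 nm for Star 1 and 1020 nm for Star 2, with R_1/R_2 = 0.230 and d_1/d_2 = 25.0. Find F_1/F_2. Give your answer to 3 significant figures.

0.115

Wien's law: T_1/T_2 = λ_2/λ_1 = 1020/168 = 6.071.
L_1/L_2 = (R_1/R_2)²(T_1/T_2)⁴ = (0.230)²(6.071)⁴ = 71.88.
F_1/F_2 = (L_1/L_2)/(d_1/d_2)² = 71.88/(25.0)² = 0.1150.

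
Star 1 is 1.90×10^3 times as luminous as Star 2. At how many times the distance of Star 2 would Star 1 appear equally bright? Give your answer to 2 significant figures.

Equal flux requires L_1/d_1² = L_2/d_2², so d_1/d_2 = √(L_1/L_2)
= √(1.90×10^3) = 43.59.

44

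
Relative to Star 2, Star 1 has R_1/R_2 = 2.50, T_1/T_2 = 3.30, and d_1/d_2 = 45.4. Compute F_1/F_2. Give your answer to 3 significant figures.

0.360

L_1/L_2 = (R_1/R_2)²(T_1/T_2)⁴ = (2.50)² × (3.30)⁴ = 741.2.
F_1/F_2 = (L_1/L_2)/(d_1/d_2)² = 741.2 / (45.4)² = 0.3596.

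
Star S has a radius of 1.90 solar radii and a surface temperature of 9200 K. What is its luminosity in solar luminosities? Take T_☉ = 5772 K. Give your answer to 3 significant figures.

23.3 solar luminosities

L/L_☉ = (R/R_☉)² (T/T_☉)⁴ = (1.90)² × (9200/5772)⁴
       = 3.610 × (1.594)⁴ = 3.610 × 6.454 = 23.30.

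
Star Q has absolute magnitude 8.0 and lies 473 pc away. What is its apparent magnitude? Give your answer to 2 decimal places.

m = M + 5 log₁₀(d/10 pc) = 8.0 + 5 log₁₀(473/10)
  = 8.0 + 5 × 1.675 = 8.0 + 8.37 = 16.37.

16.37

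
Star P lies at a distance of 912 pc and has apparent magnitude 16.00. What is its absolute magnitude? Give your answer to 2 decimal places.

6.20

M = m − 5 log₁₀(d/10 pc) = 16.00 − 5 log₁₀(912/10)
  = 16.00 − 5 × 1.960 = 16.00 − 9.80 = 6.20.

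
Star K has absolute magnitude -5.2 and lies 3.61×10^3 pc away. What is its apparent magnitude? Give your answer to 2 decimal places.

m = M + 5 log₁₀(d/10 pc) = -5.2 + 5 log₁₀(3.61×10^3/10)
  = -5.2 + 5 × 2.558 = -5.2 + 12.79 = 7.59.

7.59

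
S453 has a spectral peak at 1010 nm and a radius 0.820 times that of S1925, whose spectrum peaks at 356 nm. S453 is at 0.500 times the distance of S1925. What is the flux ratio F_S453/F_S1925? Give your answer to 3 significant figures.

Wien's law: T_S453/T_S1925 = λ_S1925/λ_S453 = 356/1010 = 0.3525.
L_S453/L_S1925 = (R_S453/R_S1925)²(T_S453/T_S1925)⁴ = (0.820)²(0.3525)⁴ = 0.01038.
F_S453/F_S1925 = (L_S453/L_S1925)/(d_S453/d_S1925)² = 0.01038/(0.500)² = 0.04151.

0.0415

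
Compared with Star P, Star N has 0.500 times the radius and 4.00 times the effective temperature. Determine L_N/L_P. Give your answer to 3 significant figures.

64.0

From the Stefan–Boltzmann law, L ∝ R²T⁴, so
L_N/L_P = (R_N/R_P)² (T_N/T_P)⁴ = (0.500)² × (4.00)⁴ = 0.2500 × 256.0 = 64.00.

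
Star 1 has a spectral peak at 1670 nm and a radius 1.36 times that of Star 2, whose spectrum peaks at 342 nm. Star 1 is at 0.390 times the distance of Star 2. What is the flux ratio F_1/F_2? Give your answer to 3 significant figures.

Wien's law: T_1/T_2 = λ_2/λ_1 = 342/1670 = 0.2048.
L_1/L_2 = (R_1/R_2)²(T_1/T_2)⁴ = (1.36)²(0.2048)⁴ = 0.003253.
F_1/F_2 = (L_1/L_2)/(d_1/d_2)² = 0.003253/(0.390)² = 0.02139.

0.0214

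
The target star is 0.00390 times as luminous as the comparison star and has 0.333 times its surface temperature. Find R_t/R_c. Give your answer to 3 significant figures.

0.563

L ∝ R²T⁴ gives R ∝ √L / T², so
R_t/R_c = √(0.00390) / (0.333)² = 0.06245 / 0.1109 = 0.5632.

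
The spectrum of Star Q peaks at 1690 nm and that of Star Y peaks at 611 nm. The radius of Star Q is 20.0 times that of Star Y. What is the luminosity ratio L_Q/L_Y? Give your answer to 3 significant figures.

Wien's law gives T ∝ 1/λ_max, so T_Q/T_Y = λ_Y/λ_Q = 611/1690 = 0.3615.
Then L ∝ R²T⁴ gives L_Q/L_Y = (20.0)² × (0.3615)⁴ = 400.0 × 0.01709 = 6.834.

6.83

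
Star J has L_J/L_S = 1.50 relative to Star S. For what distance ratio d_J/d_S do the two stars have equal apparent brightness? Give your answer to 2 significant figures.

Equal flux requires L_J/d_J² = L_S/d_S², so d_J/d_S = √(L_J/L_S)
= √(1.50) = 1.225.

1.2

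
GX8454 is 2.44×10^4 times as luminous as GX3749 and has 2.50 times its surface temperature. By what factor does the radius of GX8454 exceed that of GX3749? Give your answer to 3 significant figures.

L ∝ R²T⁴ gives R ∝ √L / T², so
R_GX8454/R_GX3749 = √(2.44×10^4) / (2.50)² = 156.2 / 6.250 = 24.99.

25.0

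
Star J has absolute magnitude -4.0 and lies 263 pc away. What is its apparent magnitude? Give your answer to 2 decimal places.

3.10

m = M + 5 log₁₀(d/10 pc) = -4.0 + 5 log₁₀(263/10)
  = -4.0 + 5 × 1.420 = -4.0 + 7.10 = 3.10.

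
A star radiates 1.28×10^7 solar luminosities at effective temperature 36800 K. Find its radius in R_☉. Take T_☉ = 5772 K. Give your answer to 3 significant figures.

R/R_☉ = √(L/L_☉) / (T/T_☉)² = √(1.28×10^7) / (6.376)²
       = 3578 / 40.65 = 88.02.

88.0 R_☉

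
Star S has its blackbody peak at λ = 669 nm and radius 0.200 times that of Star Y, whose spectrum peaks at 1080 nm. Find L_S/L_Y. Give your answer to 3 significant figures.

Wien's law gives T ∝ 1/λ_max, so T_S/T_Y = λ_Y/λ_S = 1080/669 = 1.614.
Then L ∝ R²T⁴ gives L_S/L_Y = (0.200)² × (1.614)⁴ = 0.04000 × 6.792 = 0.2717.

0.272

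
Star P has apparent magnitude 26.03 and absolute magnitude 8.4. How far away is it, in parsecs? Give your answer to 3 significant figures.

m − M = 5 log₁₀(d/10 pc)
26.03 − (8.4) = 17.63 = 5 log₁₀(d/10)
d = 10 × 10^(17.63/5) = 10 × 10^3.526 = 3.357×10^4 pc.

3.36×10^4 pc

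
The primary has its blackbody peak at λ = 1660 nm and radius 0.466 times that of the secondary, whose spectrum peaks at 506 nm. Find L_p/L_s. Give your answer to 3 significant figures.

0.00187

Wien's law gives T ∝ 1/λ_max, so T_p/T_s = λ_s/λ_p = 506/1660 = 0.3048.
Then L ∝ R²T⁴ gives L_p/L_s = (0.466)² × (0.3048)⁴ = 0.2172 × 0.008633 = 0.001875.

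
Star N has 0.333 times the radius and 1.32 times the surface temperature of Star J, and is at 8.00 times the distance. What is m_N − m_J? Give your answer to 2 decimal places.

5.70

L_N/L_J = (0.333)²(1.32)⁴ = 0.3367.
F_N/F_J = (L_N/L_J)/(d_N/d_J)² = 0.3367/64.00 = 0.005260.
m_N − m_J = −2.5 log₁₀(0.005260) = 5.70.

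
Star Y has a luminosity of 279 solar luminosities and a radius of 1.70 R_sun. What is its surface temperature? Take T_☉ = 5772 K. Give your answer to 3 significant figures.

T/T_☉ = (L/L_☉)^(1/4) / (R/R_☉)^(1/2)
T = 5772 × (279)^(1/4) / √(1.70) = 5772 × 4.087 / 1.304 = 1.809×10^4 K.

1.81×10^4 K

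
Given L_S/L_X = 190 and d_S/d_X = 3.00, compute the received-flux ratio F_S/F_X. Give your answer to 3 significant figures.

21.1

F = L/(4πd²), so F_S/F_X = (L_S/L_X) / (d_S/d_X)²
= 190 / (3.00)² = 190 / 9.000 = 21.11.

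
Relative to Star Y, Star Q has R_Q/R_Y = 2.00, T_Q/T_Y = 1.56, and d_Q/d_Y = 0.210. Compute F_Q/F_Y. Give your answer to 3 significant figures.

L_Q/L_Y = (R_Q/R_Y)²(T_Q/T_Y)⁴ = (2.00)² × (1.56)⁴ = 23.69.
F_Q/F_Y = (L_Q/L_Y)/(d_Q/d_Y)² = 23.69 / (0.210)² = 537.2.

537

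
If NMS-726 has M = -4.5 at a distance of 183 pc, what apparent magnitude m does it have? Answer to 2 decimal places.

1.81

m = M + 5 log₁₀(d/10 pc) = -4.5 + 5 log₁₀(183/10)
  = -4.5 + 5 × 1.262 = -4.5 + 6.31 = 1.81.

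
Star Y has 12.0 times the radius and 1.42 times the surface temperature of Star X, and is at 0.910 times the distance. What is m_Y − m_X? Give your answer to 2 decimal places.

L_Y/L_X = (12.0)²(1.42)⁴ = 585.5.
F_Y/F_X = (L_Y/L_X)/(d_Y/d_X)² = 585.5/0.8281 = 707.0.
m_Y − m_X = −2.5 log₁₀(707.0) = -7.12.

-7.12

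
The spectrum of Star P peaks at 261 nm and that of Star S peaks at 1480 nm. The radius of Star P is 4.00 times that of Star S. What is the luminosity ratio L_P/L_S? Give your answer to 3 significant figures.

Wien's law gives T ∝ 1/λ_max, so T_P/T_S = λ_S/λ_P = 1480/261 = 5.670.
Then L ∝ R²T⁴ gives L_P/L_S = (4.00)² × (5.670)⁴ = 16.00 × 1034 = 1.654×10^4.

1.65×10^4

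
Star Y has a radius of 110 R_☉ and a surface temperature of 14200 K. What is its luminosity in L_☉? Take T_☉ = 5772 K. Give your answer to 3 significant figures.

4.43×10^5 L_☉

L/L_☉ = (R/R_☉)² (T/T_☉)⁴ = (110)² × (14200/5772)⁴
       = 1.210×10^4 × (2.460)⁴ = 1.210×10^4 × 36.63 = 4.432×10^5.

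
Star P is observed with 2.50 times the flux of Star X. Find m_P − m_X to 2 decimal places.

-0.99

m_P − m_X = −2.5 log₁₀(F_P/F_X) = −2.5 log₁₀(2.50) = −2.5 × (0.398) = -0.995.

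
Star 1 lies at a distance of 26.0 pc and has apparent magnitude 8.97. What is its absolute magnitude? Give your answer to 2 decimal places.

6.90

M = m − 5 log₁₀(d/10 pc) = 8.97 − 5 log₁₀(26.0/10)
  = 8.97 − 5 × 0.415 = 8.97 − 2.07 = 6.90.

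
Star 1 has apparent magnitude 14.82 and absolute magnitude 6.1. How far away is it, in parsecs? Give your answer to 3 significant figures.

555 pc

m − M = 5 log₁₀(d/10 pc)
14.82 − (6.1) = 8.72 = 5 log₁₀(d/10)
d = 10 × 10^(8.72/5) = 10 × 10^1.744 = 554.6 pc.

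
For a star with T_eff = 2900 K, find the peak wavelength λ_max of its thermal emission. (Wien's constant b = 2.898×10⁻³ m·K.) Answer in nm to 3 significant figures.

999 nm

λ_max = b/T = 2.898×10⁻³ / 2900 = 9.99×10^-7 m = 999.3 nm.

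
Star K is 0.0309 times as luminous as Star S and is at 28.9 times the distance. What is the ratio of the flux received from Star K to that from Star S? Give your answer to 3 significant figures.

F = L/(4πd²), so F_K/F_S = (L_K/L_S) / (d_K/d_S)²
= 0.0309 / (28.9)² = 0.0309 / 835.2 = 3.700×10^-5.

3.70×10^-5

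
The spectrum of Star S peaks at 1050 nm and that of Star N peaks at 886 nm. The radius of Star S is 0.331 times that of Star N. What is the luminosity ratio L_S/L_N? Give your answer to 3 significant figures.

0.0555

Wien's law gives T ∝ 1/λ_max, so T_S/T_N = λ_N/λ_S = 886/1050 = 0.8438.
Then L ∝ R²T⁴ gives L_S/L_N = (0.331)² × (0.8438)⁴ = 0.1096 × 0.5070 = 0.05554.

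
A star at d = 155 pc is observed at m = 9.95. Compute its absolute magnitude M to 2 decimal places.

4.00

M = m − 5 log₁₀(d/10 pc) = 9.95 − 5 log₁₀(155/10)
  = 9.95 − 5 × 1.190 = 9.95 − 5.95 = 4.00.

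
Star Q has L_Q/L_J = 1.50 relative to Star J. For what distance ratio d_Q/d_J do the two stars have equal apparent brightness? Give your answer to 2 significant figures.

Equal flux requires L_Q/d_Q² = L_J/d_J², so d_Q/d_J = √(L_Q/L_J)
= √(1.50) = 1.225.

1.2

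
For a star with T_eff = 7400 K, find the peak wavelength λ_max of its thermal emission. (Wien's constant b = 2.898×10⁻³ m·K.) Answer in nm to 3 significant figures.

λ_max = b/T = 2.898×10⁻³ / 7400 = 3.92×10^-7 m = 391.6 nm.

392 nm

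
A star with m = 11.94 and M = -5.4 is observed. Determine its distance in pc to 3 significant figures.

m − M = 5 log₁₀(d/10 pc)
11.94 − (-5.4) = 17.34 = 5 log₁₀(d/10)
d = 10 × 10^(17.34/5) = 10 × 10^3.468 = 2.938×10^4 pc.

2.94×10^4 pc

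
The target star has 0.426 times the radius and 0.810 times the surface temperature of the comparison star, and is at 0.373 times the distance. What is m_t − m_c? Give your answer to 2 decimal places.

L_t/L_c = (0.426)²(0.810)⁴ = 0.07812.
F_t/F_c = (L_t/L_c)/(d_t/d_c)² = 0.07812/0.1391 = 0.5615.
m_t − m_c = −2.5 log₁₀(0.5615) = 0.63.

0.63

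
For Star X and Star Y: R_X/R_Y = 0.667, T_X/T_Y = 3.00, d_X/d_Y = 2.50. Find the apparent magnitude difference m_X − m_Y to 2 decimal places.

-1.90

L_X/L_Y = (0.667)²(3.00)⁴ = 36.04.
F_X/F_Y = (L_X/L_Y)/(d_X/d_Y)² = 36.04/6.250 = 5.766.
m_X − m_Y = −2.5 log₁₀(5.766) = -1.90.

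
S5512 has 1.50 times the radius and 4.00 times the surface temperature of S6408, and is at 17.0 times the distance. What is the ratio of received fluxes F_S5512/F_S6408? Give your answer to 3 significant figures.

L_S5512/L_S6408 = (R_S5512/R_S6408)²(T_S5512/T_S6408)⁴ = (1.50)² × (4.00)⁴ = 576.0.
F_S5512/F_S6408 = (L_S5512/L_S6408)/(d_S5512/d_S6408)² = 576.0 / (17.0)² = 1.993.

1.99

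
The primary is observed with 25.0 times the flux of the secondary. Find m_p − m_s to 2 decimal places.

-3.49

m_p − m_s = −2.5 log₁₀(F_p/F_s) = −2.5 log₁₀(25.0) = −2.5 × (1.398) = -3.495.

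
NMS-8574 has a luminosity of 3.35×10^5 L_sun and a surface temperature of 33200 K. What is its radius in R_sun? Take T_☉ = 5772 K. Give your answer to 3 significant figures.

17.5 R_sun

R/R_☉ = √(L/L_☉) / (T/T_☉)² = √(3.35×10^5) / (5.752)²
       = 578.8 / 33.08 = 17.49.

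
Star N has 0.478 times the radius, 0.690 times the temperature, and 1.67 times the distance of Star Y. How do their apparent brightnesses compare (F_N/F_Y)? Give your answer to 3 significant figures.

0.0186

L_N/L_Y = (R_N/R_Y)²(T_N/T_Y)⁴ = (0.478)² × (0.690)⁴ = 0.05179.
F_N/F_Y = (L_N/L_Y)/(d_N/d_Y)² = 0.05179 / (1.67)² = 0.01857.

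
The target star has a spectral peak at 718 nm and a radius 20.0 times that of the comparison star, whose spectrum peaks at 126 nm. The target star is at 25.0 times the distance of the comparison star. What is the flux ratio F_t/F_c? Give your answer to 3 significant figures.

Wien's law: T_t/T_c = λ_c/λ_t = 126/718 = 0.1755.
L_t/L_c = (R_t/R_c)²(T_t/T_c)⁴ = (20.0)²(0.1755)⁴ = 0.3794.
F_t/F_c = (L_t/L_c)/(d_t/d_c)² = 0.3794/(25.0)² = 6.070×10^-4.

6.07×10^-4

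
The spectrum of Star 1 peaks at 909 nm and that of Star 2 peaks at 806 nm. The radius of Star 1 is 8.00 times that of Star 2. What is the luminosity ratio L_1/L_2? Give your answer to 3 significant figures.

39.6

Wien's law gives T ∝ 1/λ_max, so T_1/T_2 = λ_2/λ_1 = 806/909 = 0.8867.
Then L ∝ R²T⁴ gives L_1/L_2 = (8.00)² × (0.8867)⁴ = 64.00 × 0.6181 = 39.56.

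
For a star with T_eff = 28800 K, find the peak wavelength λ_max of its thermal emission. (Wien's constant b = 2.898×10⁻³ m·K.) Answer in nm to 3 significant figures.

λ_max = b/T = 2.898×10⁻³ / 28800 = 1.01×10^-7 m = 100.6 nm.

101 nm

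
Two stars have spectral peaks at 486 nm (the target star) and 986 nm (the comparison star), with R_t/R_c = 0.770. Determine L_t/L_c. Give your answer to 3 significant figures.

10.0

Wien's law gives T ∝ 1/λ_max, so T_t/T_c = λ_c/λ_t = 986/486 = 2.029.
Then L ∝ R²T⁴ gives L_t/L_c = (0.770)² × (2.029)⁴ = 0.5929 × 16.94 = 10.04.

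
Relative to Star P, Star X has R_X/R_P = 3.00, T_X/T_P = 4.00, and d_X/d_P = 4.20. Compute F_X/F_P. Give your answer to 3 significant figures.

L_X/L_P = (R_X/R_P)²(T_X/T_P)⁴ = (3.00)² × (4.00)⁴ = 2304.
F_X/F_P = (L_X/L_P)/(d_X/d_P)² = 2304 / (4.20)² = 130.6.

131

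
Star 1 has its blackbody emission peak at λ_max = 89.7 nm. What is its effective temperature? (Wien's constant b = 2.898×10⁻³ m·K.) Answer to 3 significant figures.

3.23×10^4 K

T = b/λ_max = 2.898×10⁻³ / (89.7×10⁻⁹) = 3.231×10^4 K.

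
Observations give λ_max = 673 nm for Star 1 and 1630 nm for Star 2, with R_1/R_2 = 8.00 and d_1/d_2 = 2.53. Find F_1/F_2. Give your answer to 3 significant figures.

Wien's law: T_1/T_2 = λ_2/λ_1 = 1630/673 = 2.422.
L_1/L_2 = (R_1/R_2)²(T_1/T_2)⁴ = (8.00)²(2.422)⁴ = 2202.
F_1/F_2 = (L_1/L_2)/(d_1/d_2)² = 2202/(2.53)² = 344.1.

344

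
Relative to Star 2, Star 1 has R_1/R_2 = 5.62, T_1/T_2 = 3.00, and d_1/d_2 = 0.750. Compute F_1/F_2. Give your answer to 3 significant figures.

4.55×10^3

L_1/L_2 = (R_1/R_2)²(T_1/T_2)⁴ = (5.62)² × (3.00)⁴ = 2558.
F_1/F_2 = (L_1/L_2)/(d_1/d_2)² = 2558 / (0.750)² = 4548.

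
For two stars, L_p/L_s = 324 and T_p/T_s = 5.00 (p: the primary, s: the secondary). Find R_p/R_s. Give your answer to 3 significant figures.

L ∝ R²T⁴ gives R ∝ √L / T², so
R_p/R_s = √(324) / (5.00)² = 18.00 / 25.00 = 0.7200.

0.720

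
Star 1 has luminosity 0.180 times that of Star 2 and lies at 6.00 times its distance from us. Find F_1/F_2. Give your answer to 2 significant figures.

F = L/(4πd²), so F_1/F_2 = (L_1/L_2) / (d_1/d_2)²
= 0.180 / (6.00)² = 0.180 / 36.00 = 0.005000.

0.0050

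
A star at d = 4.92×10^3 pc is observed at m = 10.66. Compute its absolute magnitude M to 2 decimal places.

M = m − 5 log₁₀(d/10 pc) = 10.66 − 5 log₁₀(4.92×10^3/10)
  = 10.66 − 5 × 2.692 = 10.66 − 13.46 = -2.80.

-2.80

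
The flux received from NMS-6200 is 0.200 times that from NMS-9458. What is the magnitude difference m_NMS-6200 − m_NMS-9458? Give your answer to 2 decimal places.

1.75

m_NMS-6200 − m_NMS-9458 = −2.5 log₁₀(F_NMS-6200/F_NMS-9458) = −2.5 log₁₀(0.200) = −2.5 × (-0.699) = 1.747.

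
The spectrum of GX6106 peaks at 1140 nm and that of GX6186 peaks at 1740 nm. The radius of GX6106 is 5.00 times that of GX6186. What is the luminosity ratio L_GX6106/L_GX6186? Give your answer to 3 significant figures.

136

Wien's law gives T ∝ 1/λ_max, so T_GX6106/T_GX6186 = λ_GX6186/λ_GX6106 = 1740/1140 = 1.526.
Then L ∝ R²T⁴ gives L_GX6106/L_GX6186 = (5.00)² × (1.526)⁴ = 25.00 × 5.427 = 135.7.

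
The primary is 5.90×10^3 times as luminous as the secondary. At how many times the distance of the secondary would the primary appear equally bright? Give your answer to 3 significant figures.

76.8

Equal flux requires L_p/d_p² = L_s/d_s², so d_p/d_s = √(L_p/L_s)
= √(5.90×10^3) = 76.81.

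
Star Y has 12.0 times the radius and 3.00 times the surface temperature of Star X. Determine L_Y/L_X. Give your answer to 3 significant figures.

From the Stefan–Boltzmann law, L ∝ R²T⁴, so
L_Y/L_X = (R_Y/R_X)² (T_Y/T_X)⁴ = (12.0)² × (3.00)⁴ = 144.0 × 81.00 = 1.166×10^4.

1.17×10^4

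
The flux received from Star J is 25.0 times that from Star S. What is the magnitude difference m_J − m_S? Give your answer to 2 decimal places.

-3.49

m_J − m_S = −2.5 log₁₀(F_J/F_S) = −2.5 log₁₀(25.0) = −2.5 × (1.398) = -3.495.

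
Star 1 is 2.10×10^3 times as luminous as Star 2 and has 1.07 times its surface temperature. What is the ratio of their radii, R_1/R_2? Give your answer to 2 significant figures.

40

L ∝ R²T⁴ gives R ∝ √L / T², so
R_1/R_2 = √(2.10×10^3) / (1.07)² = 45.83 / 1.145 = 40.03.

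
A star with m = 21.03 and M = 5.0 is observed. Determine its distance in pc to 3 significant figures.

1.61×10^4 pc

m − M = 5 log₁₀(d/10 pc)
21.03 − (5.0) = 16.03 = 5 log₁₀(d/10)
d = 10 × 10^(16.03/5) = 10 × 10^3.206 = 1.607×10^4 pc.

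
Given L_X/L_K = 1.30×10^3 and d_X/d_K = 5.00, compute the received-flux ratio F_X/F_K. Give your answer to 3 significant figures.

F = L/(4πd²), so F_X/F_K = (L_X/L_K) / (d_X/d_K)²
= 1.30×10^3 / (5.00)² = 1.30×10^3 / 25.00 = 52.00.

52.0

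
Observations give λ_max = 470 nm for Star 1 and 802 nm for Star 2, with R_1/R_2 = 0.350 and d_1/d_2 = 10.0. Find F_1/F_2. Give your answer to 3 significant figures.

0.0104

Wien's law: T_1/T_2 = λ_2/λ_1 = 802/470 = 1.706.
L_1/L_2 = (R_1/R_2)²(T_1/T_2)⁴ = (0.350)²(1.706)⁴ = 1.039.
F_1/F_2 = (L_1/L_2)/(d_1/d_2)² = 1.039/(10.0)² = 0.01039.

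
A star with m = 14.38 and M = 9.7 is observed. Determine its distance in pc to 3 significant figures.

86.3 pc

m − M = 5 log₁₀(d/10 pc)
14.38 − (9.7) = 4.68 = 5 log₁₀(d/10)
d = 10 × 10^(4.68/5) = 10 × 10^0.936 = 86.30 pc.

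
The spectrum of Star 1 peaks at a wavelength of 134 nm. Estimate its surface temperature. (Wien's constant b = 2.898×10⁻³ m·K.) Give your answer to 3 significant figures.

2.16×10^4 K

T = b/λ_max = 2.898×10⁻³ / (134×10⁻⁹) = 2.163×10^4 K.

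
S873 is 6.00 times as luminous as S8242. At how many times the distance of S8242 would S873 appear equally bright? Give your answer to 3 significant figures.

2.45

Equal flux requires L_S873/d_S873² = L_S8242/d_S8242², so d_S873/d_S8242 = √(L_S873/L_S8242)
= √(6.00) = 2.449.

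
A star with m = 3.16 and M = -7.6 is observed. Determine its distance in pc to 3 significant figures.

m − M = 5 log₁₀(d/10 pc)
3.16 − (-7.6) = 10.76 = 5 log₁₀(d/10)
d = 10 × 10^(10.76/5) = 10 × 10^2.152 = 1419 pc.

1.42×10^3 pc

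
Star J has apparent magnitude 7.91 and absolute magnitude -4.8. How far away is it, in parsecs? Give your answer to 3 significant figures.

3.48×10^3 pc

m − M = 5 log₁₀(d/10 pc)
7.91 − (-4.8) = 12.71 = 5 log₁₀(d/10)
d = 10 × 10^(12.71/5) = 10 × 10^2.542 = 3483 pc.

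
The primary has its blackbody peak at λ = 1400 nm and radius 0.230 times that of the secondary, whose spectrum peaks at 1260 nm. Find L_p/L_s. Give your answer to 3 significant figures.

0.0347

Wien's law gives T ∝ 1/λ_max, so T_p/T_s = λ_s/λ_p = 1260/1400 = 0.9000.
Then L ∝ R²T⁴ gives L_p/L_s = (0.230)² × (0.9000)⁴ = 0.05290 × 0.6561 = 0.03471.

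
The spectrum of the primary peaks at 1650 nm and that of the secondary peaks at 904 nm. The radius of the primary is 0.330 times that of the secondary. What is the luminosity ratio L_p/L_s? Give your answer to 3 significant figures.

0.00981

Wien's law gives T ∝ 1/λ_max, so T_p/T_s = λ_s/λ_p = 904/1650 = 0.5479.
Then L ∝ R²T⁴ gives L_p/L_s = (0.330)² × (0.5479)⁴ = 0.1089 × 0.09010 = 0.009812.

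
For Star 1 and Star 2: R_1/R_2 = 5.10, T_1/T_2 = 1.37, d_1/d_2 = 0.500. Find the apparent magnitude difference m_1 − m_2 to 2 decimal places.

-6.41

L_1/L_2 = (5.10)²(1.37)⁴ = 91.63.
F_1/F_2 = (L_1/L_2)/(d_1/d_2)² = 91.63/0.2500 = 366.5.
m_1 − m_2 = −2.5 log₁₀(366.5) = -6.41.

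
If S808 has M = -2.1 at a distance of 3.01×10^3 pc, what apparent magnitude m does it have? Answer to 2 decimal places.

10.29

m = M + 5 log₁₀(d/10 pc) = -2.1 + 5 log₁₀(3.01×10^3/10)
  = -2.1 + 5 × 2.479 = -2.1 + 12.39 = 10.29.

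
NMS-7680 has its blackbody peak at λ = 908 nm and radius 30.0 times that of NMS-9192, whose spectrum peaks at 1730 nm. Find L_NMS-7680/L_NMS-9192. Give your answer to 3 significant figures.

Wien's law gives T ∝ 1/λ_max, so T_NMS-7680/T_NMS-9192 = λ_NMS-9192/λ_NMS-7680 = 1730/908 = 1.905.
Then L ∝ R²T⁴ gives L_NMS-7680/L_NMS-9192 = (30.0)² × (1.905)⁴ = 900.0 × 13.18 = 1.186×10^4.

1.19×10^4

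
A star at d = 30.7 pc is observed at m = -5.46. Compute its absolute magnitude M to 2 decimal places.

-7.90

M = m − 5 log₁₀(d/10 pc) = -5.46 − 5 log₁₀(30.7/10)
  = -5.46 − 5 × 0.487 = -5.46 − 2.44 = -7.90.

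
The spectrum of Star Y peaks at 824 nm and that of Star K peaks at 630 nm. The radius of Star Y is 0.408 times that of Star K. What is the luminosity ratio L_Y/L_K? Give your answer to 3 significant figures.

0.0569

Wien's law gives T ∝ 1/λ_max, so T_Y/T_K = λ_K/λ_Y = 630/824 = 0.7646.
Then L ∝ R²T⁴ gives L_Y/L_K = (0.408)² × (0.7646)⁴ = 0.1665 × 0.3417 = 0.05688.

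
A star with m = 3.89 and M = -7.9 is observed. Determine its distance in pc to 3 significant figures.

2.28×10^3 pc

m − M = 5 log₁₀(d/10 pc)
3.89 − (-7.9) = 11.79 = 5 log₁₀(d/10)
d = 10 × 10^(11.79/5) = 10 × 10^2.358 = 2280 pc.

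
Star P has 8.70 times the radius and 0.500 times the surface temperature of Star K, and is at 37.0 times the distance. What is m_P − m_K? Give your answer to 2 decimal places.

L_P/L_K = (8.70)²(0.500)⁴ = 4.731.
F_P/F_K = (L_P/L_K)/(d_P/d_K)² = 4.731/1369 = 0.003456.
m_P − m_K = −2.5 log₁₀(0.003456) = 6.15.

6.15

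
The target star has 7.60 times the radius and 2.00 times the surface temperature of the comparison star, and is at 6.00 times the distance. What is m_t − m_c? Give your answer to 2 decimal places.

-3.52

L_t/L_c = (7.60)²(2.00)⁴ = 924.2.
F_t/F_c = (L_t/L_c)/(d_t/d_c)² = 924.2/36.00 = 25.67.
m_t − m_c = −2.5 log₁₀(25.67) = -3.52.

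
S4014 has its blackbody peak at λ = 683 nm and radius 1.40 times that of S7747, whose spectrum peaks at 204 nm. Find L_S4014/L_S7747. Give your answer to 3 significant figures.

0.0156

Wien's law gives T ∝ 1/λ_max, so T_S4014/T_S7747 = λ_S7747/λ_S4014 = 204/683 = 0.2987.
Then L ∝ R²T⁴ gives L_S4014/L_S7747 = (1.40)² × (0.2987)⁴ = 1.960 × 0.007959 = 0.01560.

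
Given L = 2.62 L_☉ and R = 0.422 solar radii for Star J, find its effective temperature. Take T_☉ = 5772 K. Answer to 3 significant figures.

T/T_☉ = (L/L_☉)^(1/4) / (R/R_☉)^(1/2)
T = 5772 × (2.62)^(1/4) / √(0.422) = 5772 × 1.272 / 0.6496 = 1.130×10^4 K.

1.13×10^4 K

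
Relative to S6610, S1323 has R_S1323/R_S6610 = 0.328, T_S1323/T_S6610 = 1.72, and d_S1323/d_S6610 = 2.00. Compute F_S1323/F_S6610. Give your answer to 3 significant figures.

L_S1323/L_S6610 = (R_S1323/R_S6610)²(T_S1323/T_S6610)⁴ = (0.328)² × (1.72)⁴ = 0.9416.
F_S1323/F_S6610 = (L_S1323/L_S6610)/(d_S1323/d_S6610)² = 0.9416 / (2.00)² = 0.2354.

0.235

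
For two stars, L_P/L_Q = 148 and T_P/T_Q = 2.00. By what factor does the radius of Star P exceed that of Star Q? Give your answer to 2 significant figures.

L ∝ R²T⁴ gives R ∝ √L / T², so
R_P/R_Q = √(148) / (2.00)² = 12.17 / 4.000 = 3.041.

3.0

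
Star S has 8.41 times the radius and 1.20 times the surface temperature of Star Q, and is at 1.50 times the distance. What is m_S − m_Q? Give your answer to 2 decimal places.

L_S/L_Q = (8.41)²(1.20)⁴ = 146.7.
F_S/F_Q = (L_S/L_Q)/(d_S/d_Q)² = 146.7/2.250 = 65.18.
m_S − m_Q = −2.5 log₁₀(65.18) = -4.54.

-4.54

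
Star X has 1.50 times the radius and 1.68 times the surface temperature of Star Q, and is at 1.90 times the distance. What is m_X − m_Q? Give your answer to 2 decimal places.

L_X/L_Q = (1.50)²(1.68)⁴ = 17.92.
F_X/F_Q = (L_X/L_Q)/(d_X/d_Q)² = 17.92/3.610 = 4.965.
m_X − m_Q = −2.5 log₁₀(4.965) = -1.74.

-1.74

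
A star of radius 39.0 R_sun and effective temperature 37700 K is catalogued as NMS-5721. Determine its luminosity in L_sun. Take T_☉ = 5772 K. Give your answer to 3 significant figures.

2.77×10^6 L_sun

L/L_☉ = (R/R_☉)² (T/T_☉)⁴ = (39.0)² × (37700/5772)⁴
       = 1521 × (6.532)⁴ = 1521 × 1820 = 2.768×10^6.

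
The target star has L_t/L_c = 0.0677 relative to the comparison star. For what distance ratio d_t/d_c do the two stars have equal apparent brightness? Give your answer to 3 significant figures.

0.260

Equal flux requires L_t/d_t² = L_c/d_c², so d_t/d_c = √(L_t/L_c)
= √(0.0677) = 0.2602.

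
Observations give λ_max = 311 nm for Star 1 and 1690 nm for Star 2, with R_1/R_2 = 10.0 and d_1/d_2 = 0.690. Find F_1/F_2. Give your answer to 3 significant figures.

Wien's law: T_1/T_2 = λ_2/λ_1 = 1690/311 = 5.434.
L_1/L_2 = (R_1/R_2)²(T_1/T_2)⁴ = (10.0)²(5.434)⁴ = 8.720×10^4.
F_1/F_2 = (L_1/L_2)/(d_1/d_2)² = 8.720×10^4/(0.690)² = 1.832×10^5.

1.83×10^5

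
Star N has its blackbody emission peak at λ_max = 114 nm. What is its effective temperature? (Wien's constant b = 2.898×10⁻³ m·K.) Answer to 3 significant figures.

T = b/λ_max = 2.898×10⁻³ / (114×10⁻⁹) = 2.542×10^4 K.

2.54×10^4 K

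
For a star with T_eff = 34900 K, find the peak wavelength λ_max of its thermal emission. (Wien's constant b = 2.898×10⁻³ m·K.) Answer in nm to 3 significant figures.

λ_max = b/T = 2.898×10⁻³ / 34900 = 8.30×10^-8 m = 83.04 nm.

83.0 nm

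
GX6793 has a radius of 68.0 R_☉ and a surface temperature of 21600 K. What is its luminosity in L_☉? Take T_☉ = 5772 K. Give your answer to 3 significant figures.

9.07×10^5 L_☉

L/L_☉ = (R/R_☉)² (T/T_☉)⁴ = (68.0)² × (21600/5772)⁴
       = 4624 × (3.742)⁴ = 4624 × 196.1 = 9.068×10^5.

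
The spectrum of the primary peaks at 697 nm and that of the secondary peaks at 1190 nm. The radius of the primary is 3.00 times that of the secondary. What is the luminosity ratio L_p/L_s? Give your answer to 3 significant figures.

Wien's law gives T ∝ 1/λ_max, so T_p/T_s = λ_s/λ_p = 1190/697 = 1.707.
Then L ∝ R²T⁴ gives L_p/L_s = (3.00)² × (1.707)⁴ = 9.000 × 8.497 = 76.47.

76.5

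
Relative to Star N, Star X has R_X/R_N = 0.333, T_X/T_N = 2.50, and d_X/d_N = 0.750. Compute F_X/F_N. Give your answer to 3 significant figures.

L_X/L_N = (R_X/R_N)²(T_X/T_N)⁴ = (0.333)² × (2.50)⁴ = 4.332.
F_X/F_N = (L_X/L_N)/(d_X/d_N)² = 4.332 / (0.750)² = 7.701.

7.70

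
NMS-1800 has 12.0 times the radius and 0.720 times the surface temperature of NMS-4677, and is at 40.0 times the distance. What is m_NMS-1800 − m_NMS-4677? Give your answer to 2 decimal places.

L_NMS-1800/L_NMS-4677 = (12.0)²(0.720)⁴ = 38.70.
F_NMS-1800/F_NMS-4677 = (L_NMS-1800/L_NMS-4677)/(d_NMS-1800/d_NMS-4677)² = 38.70/1600 = 0.02419.
m_NMS-1800 − m_NMS-4677 = −2.5 log₁₀(0.02419) = 4.04.

4.04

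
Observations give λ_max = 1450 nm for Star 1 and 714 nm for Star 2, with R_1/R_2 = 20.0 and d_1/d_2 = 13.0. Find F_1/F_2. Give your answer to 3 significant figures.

0.139

Wien's law: T_1/T_2 = λ_2/λ_1 = 714/1450 = 0.4924.
L_1/L_2 = (R_1/R_2)²(T_1/T_2)⁴ = (20.0)²(0.4924)⁴ = 23.52.
F_1/F_2 = (L_1/L_2)/(d_1/d_2)² = 23.52/(13.0)² = 0.1392.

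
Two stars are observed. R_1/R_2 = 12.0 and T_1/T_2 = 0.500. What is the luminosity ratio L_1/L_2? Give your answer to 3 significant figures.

9.00

From the Stefan–Boltzmann law, L ∝ R²T⁴, so
L_1/L_2 = (R_1/R_2)² (T_1/T_2)⁴ = (12.0)² × (0.500)⁴ = 144.0 × 0.06250 = 9.000.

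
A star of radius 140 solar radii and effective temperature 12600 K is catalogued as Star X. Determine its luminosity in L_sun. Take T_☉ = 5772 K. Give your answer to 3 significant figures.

4.45×10^5 L_sun

L/L_☉ = (R/R_☉)² (T/T_☉)⁴ = (140)² × (12600/5772)⁴
       = 1.960×10^4 × (2.183)⁴ = 1.960×10^4 × 22.71 = 4.451×10^5.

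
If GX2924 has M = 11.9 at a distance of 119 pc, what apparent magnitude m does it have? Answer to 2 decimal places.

m = M + 5 log₁₀(d/10 pc) = 11.9 + 5 log₁₀(119/10)
  = 11.9 + 5 × 1.076 = 11.9 + 5.38 = 17.28.

17.28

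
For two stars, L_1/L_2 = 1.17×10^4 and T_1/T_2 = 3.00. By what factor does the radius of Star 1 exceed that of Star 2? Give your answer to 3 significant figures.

L ∝ R²T⁴ gives R ∝ √L / T², so
R_1/R_2 = √(1.17×10^4) / (3.00)² = 108.2 / 9.000 = 12.02.

12.0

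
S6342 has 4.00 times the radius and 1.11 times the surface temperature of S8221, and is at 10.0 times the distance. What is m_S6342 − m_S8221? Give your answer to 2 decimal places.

L_S6342/L_S8221 = (4.00)²(1.11)⁴ = 24.29.
F_S6342/F_S8221 = (L_S6342/L_S8221)/(d_S6342/d_S8221)² = 24.29/100.0 = 0.2429.
m_S6342 − m_S8221 = −2.5 log₁₀(0.2429) = 1.54.

1.54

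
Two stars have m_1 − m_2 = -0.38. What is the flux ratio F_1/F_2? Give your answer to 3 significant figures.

F_1/F_2 = 10^(−(m_1 − m_2)/2.5) = 10^(0.38/2.5) = 10^0.152 = 1.419.

1.42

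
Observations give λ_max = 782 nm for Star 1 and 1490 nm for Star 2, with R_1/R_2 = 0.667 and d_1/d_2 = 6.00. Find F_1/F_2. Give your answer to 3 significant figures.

Wien's law: T_1/T_2 = λ_2/λ_1 = 1490/782 = 1.905.
L_1/L_2 = (R_1/R_2)²(T_1/T_2)⁴ = (0.667)²(1.905)⁴ = 5.864.
F_1/F_2 = (L_1/L_2)/(d_1/d_2)² = 5.864/(6.00)² = 0.1629.

0.163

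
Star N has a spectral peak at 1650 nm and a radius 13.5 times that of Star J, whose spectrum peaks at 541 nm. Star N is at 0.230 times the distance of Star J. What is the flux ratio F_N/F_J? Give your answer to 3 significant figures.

39.8

Wien's law: T_N/T_J = λ_J/λ_N = 541/1650 = 0.3279.
L_N/L_J = (R_N/R_J)²(T_N/T_J)⁴ = (13.5)²(0.3279)⁴ = 2.106.
F_N/F_J = (L_N/L_J)/(d_N/d_J)² = 2.106/(0.230)² = 39.82.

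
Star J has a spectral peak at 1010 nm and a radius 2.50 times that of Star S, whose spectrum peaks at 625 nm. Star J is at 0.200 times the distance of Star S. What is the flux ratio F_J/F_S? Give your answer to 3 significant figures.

Wien's law: T_J/T_S = λ_S/λ_J = 625/1010 = 0.6188.
L_J/L_S = (R_J/R_S)²(T_J/T_S)⁴ = (2.50)²(0.6188)⁴ = 0.9165.
F_J/F_S = (L_J/L_S)/(d_J/d_S)² = 0.9165/(0.200)² = 22.91.

22.9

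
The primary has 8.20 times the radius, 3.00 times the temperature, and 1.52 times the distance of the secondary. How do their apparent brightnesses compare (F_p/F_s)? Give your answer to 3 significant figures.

2.36×10^3

L_p/L_s = (R_p/R_s)²(T_p/T_s)⁴ = (8.20)² × (3.00)⁴ = 5446.
F_p/F_s = (L_p/L_s)/(d_p/d_s)² = 5446 / (1.52)² = 2357.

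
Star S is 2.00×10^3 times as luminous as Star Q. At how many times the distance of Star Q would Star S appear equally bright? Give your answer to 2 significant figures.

45

Equal flux requires L_S/d_S² = L_Q/d_Q², so d_S/d_Q = √(L_S/L_Q)
= √(2.00×10^3) = 44.72.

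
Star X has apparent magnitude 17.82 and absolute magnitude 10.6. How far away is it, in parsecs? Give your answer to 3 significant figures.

m − M = 5 log₁₀(d/10 pc)
17.82 − (10.6) = 7.22 = 5 log₁₀(d/10)
d = 10 × 10^(7.22/5) = 10 × 10^1.444 = 278.0 pc.

278 pc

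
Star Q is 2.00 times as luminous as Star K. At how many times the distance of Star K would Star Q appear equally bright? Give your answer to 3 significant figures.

Equal flux requires L_Q/d_Q² = L_K/d_K², so d_Q/d_K = √(L_Q/L_K)
= √(2.00) = 1.414.

1.41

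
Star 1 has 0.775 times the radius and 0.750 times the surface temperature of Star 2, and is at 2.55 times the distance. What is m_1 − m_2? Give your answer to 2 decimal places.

L_1/L_2 = (0.775)²(0.750)⁴ = 0.1900.
F_1/F_2 = (L_1/L_2)/(d_1/d_2)² = 0.1900/6.502 = 0.02923.
m_1 − m_2 = −2.5 log₁₀(0.02923) = 3.84.

3.84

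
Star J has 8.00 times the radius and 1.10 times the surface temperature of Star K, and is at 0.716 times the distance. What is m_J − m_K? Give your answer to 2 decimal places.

L_J/L_K = (8.00)²(1.10)⁴ = 93.70.
F_J/F_K = (L_J/L_K)/(d_J/d_K)² = 93.70/0.5127 = 182.8.
m_J − m_K = −2.5 log₁₀(182.8) = -5.65.

-5.65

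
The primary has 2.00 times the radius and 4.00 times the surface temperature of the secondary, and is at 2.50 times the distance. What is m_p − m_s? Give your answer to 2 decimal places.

L_p/L_s = (2.00)²(4.00)⁴ = 1024.
F_p/F_s = (L_p/L_s)/(d_p/d_s)² = 1024/6.250 = 163.8.
m_p − m_s = −2.5 log₁₀(163.8) = -5.54.

-5.54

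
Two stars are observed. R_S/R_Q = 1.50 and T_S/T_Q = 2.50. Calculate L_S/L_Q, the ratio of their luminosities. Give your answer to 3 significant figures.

From the Stefan–Boltzmann law, L ∝ R²T⁴, so
L_S/L_Q = (R_S/R_Q)² (T_S/T_Q)⁴ = (1.50)² × (2.50)⁴ = 2.250 × 39.06 = 87.89.

87.9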